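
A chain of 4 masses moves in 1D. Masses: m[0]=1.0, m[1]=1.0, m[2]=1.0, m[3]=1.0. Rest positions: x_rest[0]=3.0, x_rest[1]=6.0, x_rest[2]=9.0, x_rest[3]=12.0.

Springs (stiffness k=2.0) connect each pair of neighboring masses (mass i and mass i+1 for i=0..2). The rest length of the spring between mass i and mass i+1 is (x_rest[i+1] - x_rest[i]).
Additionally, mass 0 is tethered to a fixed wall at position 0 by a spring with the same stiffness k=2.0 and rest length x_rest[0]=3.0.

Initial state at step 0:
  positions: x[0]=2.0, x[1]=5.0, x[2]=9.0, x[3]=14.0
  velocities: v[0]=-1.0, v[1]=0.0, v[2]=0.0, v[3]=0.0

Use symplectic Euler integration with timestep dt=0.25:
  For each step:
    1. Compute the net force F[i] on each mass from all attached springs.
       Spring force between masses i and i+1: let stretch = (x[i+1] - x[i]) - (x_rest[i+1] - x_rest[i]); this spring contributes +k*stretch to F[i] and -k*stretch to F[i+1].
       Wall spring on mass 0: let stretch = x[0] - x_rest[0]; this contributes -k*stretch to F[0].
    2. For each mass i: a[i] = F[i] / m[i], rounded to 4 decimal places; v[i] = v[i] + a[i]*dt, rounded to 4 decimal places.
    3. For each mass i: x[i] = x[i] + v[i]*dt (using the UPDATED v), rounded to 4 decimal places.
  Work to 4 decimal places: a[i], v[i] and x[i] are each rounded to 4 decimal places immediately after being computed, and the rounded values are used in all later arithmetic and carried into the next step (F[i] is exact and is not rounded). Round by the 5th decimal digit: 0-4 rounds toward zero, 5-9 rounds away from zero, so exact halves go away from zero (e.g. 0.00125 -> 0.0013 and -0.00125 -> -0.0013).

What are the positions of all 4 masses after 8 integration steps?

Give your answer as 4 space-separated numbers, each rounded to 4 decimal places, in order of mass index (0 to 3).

Step 0: x=[2.0000 5.0000 9.0000 14.0000] v=[-1.0000 0.0000 0.0000 0.0000]
Step 1: x=[1.8750 5.1250 9.1250 13.7500] v=[-0.5000 0.5000 0.5000 -1.0000]
Step 2: x=[1.9219 5.3438 9.3281 13.2969] v=[0.1875 0.8750 0.8125 -1.8125]
Step 3: x=[2.1563 5.6329 9.5293 12.7227] v=[0.9375 1.1562 0.8048 -2.2969]
Step 4: x=[2.5557 5.9744 9.6426 12.1243] v=[1.5977 1.3661 0.4533 -2.3936]
Step 5: x=[3.0630 6.3471 9.6076 11.5907] v=[2.0292 1.4909 -0.1400 -2.1345]
Step 6: x=[3.5980 6.7169 9.4129 11.1842] v=[2.1398 1.4791 -0.7787 -1.6261]
Step 7: x=[4.0731 7.0338 9.1026 10.9313] v=[1.9003 1.2677 -1.2411 -1.0118]
Step 8: x=[4.4091 7.2393 8.7623 10.8248] v=[1.3441 0.8218 -1.3612 -0.4262]

Answer: 4.4091 7.2393 8.7623 10.8248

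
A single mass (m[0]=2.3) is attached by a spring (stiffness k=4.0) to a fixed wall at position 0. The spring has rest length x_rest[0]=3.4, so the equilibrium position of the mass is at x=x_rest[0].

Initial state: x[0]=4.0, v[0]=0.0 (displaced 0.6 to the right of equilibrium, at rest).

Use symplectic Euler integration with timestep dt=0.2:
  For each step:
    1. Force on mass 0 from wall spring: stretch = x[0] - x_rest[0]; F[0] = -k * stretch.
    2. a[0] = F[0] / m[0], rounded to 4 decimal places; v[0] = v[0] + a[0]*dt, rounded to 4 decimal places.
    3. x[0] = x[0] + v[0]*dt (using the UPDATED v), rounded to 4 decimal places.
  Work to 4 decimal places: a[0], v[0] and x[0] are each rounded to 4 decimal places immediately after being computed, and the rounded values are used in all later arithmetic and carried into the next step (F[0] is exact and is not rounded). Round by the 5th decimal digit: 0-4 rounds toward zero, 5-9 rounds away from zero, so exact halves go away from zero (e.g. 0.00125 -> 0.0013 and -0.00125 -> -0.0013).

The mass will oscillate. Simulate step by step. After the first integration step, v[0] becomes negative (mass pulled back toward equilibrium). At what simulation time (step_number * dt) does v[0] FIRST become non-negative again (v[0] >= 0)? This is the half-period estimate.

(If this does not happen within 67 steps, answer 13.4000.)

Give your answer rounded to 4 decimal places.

Step 0: x=[4.0000] v=[0.0000]
Step 1: x=[3.9583] v=[-0.2087]
Step 2: x=[3.8777] v=[-0.4029]
Step 3: x=[3.7639] v=[-0.5691]
Step 4: x=[3.6248] v=[-0.6957]
Step 5: x=[3.4700] v=[-0.7739]
Step 6: x=[3.3104] v=[-0.7982]
Step 7: x=[3.1570] v=[-0.7670]
Step 8: x=[3.0205] v=[-0.6825]
Step 9: x=[2.9104] v=[-0.5505]
Step 10: x=[2.8344] v=[-0.3802]
Step 11: x=[2.7977] v=[-0.1835]
Step 12: x=[2.8029] v=[0.0260]
First v>=0 after going negative at step 12, time=2.4000

Answer: 2.4000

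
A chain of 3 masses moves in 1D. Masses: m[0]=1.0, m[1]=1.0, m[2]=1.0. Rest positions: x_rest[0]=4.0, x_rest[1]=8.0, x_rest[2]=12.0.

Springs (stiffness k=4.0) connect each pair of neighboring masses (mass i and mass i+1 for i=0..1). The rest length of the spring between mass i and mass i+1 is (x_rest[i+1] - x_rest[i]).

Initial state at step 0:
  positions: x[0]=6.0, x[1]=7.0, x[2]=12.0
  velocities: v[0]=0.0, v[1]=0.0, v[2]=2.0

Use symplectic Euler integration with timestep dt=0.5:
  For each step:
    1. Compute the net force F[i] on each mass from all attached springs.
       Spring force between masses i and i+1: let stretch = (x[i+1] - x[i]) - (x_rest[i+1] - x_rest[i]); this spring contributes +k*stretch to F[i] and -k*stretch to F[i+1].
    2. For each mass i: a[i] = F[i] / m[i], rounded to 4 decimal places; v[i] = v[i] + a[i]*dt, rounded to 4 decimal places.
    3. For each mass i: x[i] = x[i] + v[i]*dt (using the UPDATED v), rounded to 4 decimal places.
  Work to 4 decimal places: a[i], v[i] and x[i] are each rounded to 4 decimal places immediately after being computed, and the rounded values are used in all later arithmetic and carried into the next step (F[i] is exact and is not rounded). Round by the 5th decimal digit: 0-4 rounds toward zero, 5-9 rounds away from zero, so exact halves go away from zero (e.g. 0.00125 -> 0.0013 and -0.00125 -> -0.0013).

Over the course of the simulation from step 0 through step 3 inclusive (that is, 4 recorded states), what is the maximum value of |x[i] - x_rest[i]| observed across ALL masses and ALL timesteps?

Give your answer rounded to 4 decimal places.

Step 0: x=[6.0000 7.0000 12.0000] v=[0.0000 0.0000 2.0000]
Step 1: x=[3.0000 11.0000 12.0000] v=[-6.0000 8.0000 0.0000]
Step 2: x=[4.0000 8.0000 15.0000] v=[2.0000 -6.0000 6.0000]
Step 3: x=[5.0000 8.0000 15.0000] v=[2.0000 0.0000 0.0000]
Max displacement = 3.0000

Answer: 3.0000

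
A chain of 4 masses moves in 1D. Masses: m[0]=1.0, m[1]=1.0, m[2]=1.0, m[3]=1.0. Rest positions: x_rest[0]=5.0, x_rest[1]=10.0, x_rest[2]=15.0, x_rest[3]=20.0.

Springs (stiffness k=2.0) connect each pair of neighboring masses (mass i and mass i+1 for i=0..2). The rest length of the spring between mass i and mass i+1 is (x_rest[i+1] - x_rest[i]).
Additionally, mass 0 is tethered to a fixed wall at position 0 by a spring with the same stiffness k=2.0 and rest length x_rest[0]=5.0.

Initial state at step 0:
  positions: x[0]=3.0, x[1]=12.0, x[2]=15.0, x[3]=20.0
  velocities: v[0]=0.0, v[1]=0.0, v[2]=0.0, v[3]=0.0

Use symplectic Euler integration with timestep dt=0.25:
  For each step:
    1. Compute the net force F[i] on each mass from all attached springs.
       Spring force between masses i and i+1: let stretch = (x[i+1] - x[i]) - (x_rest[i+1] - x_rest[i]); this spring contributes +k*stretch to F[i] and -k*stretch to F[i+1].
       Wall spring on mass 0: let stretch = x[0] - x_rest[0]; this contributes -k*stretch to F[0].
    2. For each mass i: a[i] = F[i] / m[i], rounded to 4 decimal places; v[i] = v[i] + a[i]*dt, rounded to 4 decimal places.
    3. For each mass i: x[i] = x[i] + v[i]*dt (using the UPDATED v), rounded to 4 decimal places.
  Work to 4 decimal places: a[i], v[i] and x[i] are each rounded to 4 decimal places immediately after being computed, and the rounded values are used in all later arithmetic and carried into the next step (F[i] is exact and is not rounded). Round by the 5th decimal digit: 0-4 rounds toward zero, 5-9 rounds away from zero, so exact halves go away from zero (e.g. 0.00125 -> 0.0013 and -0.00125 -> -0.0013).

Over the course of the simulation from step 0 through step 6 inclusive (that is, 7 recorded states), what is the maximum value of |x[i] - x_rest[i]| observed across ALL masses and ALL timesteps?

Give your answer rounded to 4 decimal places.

Step 0: x=[3.0000 12.0000 15.0000 20.0000] v=[0.0000 0.0000 0.0000 0.0000]
Step 1: x=[3.7500 11.2500 15.2500 20.0000] v=[3.0000 -3.0000 1.0000 0.0000]
Step 2: x=[4.9688 10.0625 15.5938 20.0313] v=[4.8750 -4.7500 1.3750 0.1250]
Step 3: x=[6.2032 8.9297 15.8008 20.1329] v=[4.9375 -4.5312 0.8281 0.4063]
Step 4: x=[7.0030 8.3150 15.6905 20.3180] v=[3.1992 -2.4589 -0.4414 0.7403]
Step 5: x=[7.0914 8.4582 15.2367 20.5497] v=[0.3537 0.5729 -1.8154 0.9266]
Step 6: x=[6.4643 9.2779 14.5997 20.7422] v=[-2.5086 3.2788 -2.5482 0.7701]
Max displacement = 2.0914

Answer: 2.0914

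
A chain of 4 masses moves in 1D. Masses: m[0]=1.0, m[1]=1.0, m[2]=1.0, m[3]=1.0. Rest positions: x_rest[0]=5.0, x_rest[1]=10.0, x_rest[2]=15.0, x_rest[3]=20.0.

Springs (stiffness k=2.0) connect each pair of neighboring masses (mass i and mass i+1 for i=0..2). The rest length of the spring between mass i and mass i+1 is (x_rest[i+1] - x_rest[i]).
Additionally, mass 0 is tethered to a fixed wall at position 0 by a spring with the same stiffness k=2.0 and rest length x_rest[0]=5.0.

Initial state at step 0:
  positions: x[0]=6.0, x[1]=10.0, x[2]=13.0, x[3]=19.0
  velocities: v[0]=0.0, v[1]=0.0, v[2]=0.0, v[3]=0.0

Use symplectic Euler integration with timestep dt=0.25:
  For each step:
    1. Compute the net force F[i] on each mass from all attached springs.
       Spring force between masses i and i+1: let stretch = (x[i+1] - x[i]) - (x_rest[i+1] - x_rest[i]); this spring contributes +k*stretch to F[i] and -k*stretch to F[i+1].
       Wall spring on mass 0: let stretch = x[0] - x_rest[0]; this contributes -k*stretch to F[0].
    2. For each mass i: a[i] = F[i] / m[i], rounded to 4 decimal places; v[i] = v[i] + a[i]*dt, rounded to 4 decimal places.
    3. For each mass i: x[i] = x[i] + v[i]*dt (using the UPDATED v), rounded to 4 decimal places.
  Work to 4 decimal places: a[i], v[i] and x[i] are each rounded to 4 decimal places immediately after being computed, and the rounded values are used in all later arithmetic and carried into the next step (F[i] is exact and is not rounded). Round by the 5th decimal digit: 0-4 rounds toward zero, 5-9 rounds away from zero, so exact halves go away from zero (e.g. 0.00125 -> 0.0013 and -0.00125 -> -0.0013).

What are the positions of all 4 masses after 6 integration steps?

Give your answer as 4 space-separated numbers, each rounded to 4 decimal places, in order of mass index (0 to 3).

Step 0: x=[6.0000 10.0000 13.0000 19.0000] v=[0.0000 0.0000 0.0000 0.0000]
Step 1: x=[5.7500 9.8750 13.3750 18.8750] v=[-1.0000 -0.5000 1.5000 -0.5000]
Step 2: x=[5.2969 9.6719 14.0000 18.6875] v=[-1.8125 -0.8125 2.5000 -0.7500]
Step 3: x=[4.7285 9.4629 14.6699 18.5391] v=[-2.2735 -0.8360 2.6797 -0.5938]
Step 4: x=[4.1609 9.3130 15.1726 18.5320] v=[-2.2706 -0.5997 2.0108 -0.0284]
Step 5: x=[3.7172 9.2515 15.3628 18.7300] v=[-1.7750 -0.2460 0.7607 0.7919]
Step 6: x=[3.5006 9.2621 15.2100 19.1321] v=[-0.8665 0.0425 -0.6114 1.6083]

Answer: 3.5006 9.2621 15.2100 19.1321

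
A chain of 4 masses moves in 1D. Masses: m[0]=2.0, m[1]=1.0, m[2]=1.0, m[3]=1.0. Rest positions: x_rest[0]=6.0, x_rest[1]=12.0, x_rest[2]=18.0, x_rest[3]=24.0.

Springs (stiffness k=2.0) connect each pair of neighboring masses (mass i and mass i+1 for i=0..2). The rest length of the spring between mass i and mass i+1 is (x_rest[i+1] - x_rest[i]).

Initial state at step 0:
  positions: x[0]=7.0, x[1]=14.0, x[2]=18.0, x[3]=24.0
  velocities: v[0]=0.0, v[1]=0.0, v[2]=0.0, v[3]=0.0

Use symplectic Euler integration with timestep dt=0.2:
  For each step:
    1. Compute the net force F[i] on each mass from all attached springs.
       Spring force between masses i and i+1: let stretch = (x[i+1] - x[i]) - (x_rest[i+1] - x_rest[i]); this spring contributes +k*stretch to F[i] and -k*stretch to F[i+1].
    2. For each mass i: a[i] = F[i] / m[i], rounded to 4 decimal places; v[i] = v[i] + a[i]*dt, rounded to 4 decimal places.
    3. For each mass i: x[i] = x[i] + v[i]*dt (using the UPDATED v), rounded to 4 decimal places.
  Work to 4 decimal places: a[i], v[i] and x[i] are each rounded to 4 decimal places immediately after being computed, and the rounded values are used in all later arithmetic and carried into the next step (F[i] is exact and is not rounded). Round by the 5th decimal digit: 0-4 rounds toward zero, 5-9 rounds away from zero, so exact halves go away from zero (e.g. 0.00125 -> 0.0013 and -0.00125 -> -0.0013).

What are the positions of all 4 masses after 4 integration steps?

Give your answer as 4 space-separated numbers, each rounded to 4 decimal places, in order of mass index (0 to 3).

Answer: 7.2497 12.3270 19.0123 24.1611

Derivation:
Step 0: x=[7.0000 14.0000 18.0000 24.0000] v=[0.0000 0.0000 0.0000 0.0000]
Step 1: x=[7.0400 13.7600 18.1600 24.0000] v=[0.2000 -1.2000 0.8000 0.0000]
Step 2: x=[7.1088 13.3344 18.4352 24.0128] v=[0.3440 -2.1280 1.3760 0.0640]
Step 3: x=[7.1866 12.8188 18.7485 24.0594] v=[0.3891 -2.5779 1.5667 0.2330]
Step 4: x=[7.2497 12.3270 19.0123 24.1611] v=[0.3155 -2.4589 1.3192 0.5086]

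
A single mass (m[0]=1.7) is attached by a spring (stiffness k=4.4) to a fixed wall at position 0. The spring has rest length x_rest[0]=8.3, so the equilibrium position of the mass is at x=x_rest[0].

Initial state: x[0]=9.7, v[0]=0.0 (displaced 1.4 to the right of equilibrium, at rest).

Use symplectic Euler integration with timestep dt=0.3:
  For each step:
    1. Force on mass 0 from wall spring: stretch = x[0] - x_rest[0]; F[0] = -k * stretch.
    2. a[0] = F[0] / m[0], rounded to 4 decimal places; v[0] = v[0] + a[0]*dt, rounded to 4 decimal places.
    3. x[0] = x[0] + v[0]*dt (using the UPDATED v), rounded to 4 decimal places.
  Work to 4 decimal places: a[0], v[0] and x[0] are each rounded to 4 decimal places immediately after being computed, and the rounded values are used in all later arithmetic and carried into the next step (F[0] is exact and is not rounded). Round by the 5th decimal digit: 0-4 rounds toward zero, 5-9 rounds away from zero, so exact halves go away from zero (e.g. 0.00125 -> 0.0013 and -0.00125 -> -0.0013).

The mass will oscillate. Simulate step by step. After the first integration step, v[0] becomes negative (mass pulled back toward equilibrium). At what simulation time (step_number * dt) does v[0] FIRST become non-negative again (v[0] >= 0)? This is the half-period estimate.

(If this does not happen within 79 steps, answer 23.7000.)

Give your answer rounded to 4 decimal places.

Step 0: x=[9.7000] v=[0.0000]
Step 1: x=[9.3739] v=[-1.0871]
Step 2: x=[8.7976] v=[-1.9210]
Step 3: x=[8.1054] v=[-2.3074]
Step 4: x=[7.4585] v=[-2.1563]
Step 5: x=[7.0076] v=[-1.5029]
Step 6: x=[6.8578] v=[-0.4994]
Step 7: x=[7.0439] v=[0.6204]
First v>=0 after going negative at step 7, time=2.1000

Answer: 2.1000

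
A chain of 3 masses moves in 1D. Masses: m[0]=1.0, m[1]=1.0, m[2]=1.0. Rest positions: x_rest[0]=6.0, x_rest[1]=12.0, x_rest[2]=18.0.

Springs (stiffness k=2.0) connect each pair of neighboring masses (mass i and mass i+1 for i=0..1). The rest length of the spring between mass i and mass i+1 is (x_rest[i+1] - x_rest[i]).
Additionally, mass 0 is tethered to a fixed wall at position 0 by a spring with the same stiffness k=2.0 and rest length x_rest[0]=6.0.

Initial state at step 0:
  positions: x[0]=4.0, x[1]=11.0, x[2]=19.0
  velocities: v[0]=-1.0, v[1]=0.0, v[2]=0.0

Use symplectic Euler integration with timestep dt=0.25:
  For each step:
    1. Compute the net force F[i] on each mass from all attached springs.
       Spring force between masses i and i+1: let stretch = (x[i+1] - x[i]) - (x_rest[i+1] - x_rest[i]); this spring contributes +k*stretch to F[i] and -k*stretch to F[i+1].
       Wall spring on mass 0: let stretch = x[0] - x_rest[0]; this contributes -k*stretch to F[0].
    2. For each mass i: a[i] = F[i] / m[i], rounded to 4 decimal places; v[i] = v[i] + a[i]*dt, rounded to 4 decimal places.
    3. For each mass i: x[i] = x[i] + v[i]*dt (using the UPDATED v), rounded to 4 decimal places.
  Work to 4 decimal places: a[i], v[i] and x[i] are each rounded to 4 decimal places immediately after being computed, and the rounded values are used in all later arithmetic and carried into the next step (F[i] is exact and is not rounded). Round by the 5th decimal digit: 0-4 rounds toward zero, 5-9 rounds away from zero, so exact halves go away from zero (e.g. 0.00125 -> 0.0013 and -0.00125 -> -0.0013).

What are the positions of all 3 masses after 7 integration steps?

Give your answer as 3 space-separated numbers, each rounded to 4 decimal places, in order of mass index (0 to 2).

Step 0: x=[4.0000 11.0000 19.0000] v=[-1.0000 0.0000 0.0000]
Step 1: x=[4.1250 11.1250 18.7500] v=[0.5000 0.5000 -1.0000]
Step 2: x=[4.6094 11.3281 18.2969] v=[1.9375 0.8125 -1.8125]
Step 3: x=[5.3575 11.5625 17.7227] v=[2.9922 0.9376 -2.2969]
Step 4: x=[6.2115 11.7913 17.1285] v=[3.4160 0.9152 -2.3770]
Step 5: x=[6.9866 11.9898 16.6171] v=[3.1002 0.7939 -2.0456]
Step 6: x=[7.5137 12.1413 16.2773] v=[2.1085 0.6060 -1.3593]
Step 7: x=[7.6801 12.2314 16.1705] v=[0.6655 0.3602 -0.4273]

Answer: 7.6801 12.2314 16.1705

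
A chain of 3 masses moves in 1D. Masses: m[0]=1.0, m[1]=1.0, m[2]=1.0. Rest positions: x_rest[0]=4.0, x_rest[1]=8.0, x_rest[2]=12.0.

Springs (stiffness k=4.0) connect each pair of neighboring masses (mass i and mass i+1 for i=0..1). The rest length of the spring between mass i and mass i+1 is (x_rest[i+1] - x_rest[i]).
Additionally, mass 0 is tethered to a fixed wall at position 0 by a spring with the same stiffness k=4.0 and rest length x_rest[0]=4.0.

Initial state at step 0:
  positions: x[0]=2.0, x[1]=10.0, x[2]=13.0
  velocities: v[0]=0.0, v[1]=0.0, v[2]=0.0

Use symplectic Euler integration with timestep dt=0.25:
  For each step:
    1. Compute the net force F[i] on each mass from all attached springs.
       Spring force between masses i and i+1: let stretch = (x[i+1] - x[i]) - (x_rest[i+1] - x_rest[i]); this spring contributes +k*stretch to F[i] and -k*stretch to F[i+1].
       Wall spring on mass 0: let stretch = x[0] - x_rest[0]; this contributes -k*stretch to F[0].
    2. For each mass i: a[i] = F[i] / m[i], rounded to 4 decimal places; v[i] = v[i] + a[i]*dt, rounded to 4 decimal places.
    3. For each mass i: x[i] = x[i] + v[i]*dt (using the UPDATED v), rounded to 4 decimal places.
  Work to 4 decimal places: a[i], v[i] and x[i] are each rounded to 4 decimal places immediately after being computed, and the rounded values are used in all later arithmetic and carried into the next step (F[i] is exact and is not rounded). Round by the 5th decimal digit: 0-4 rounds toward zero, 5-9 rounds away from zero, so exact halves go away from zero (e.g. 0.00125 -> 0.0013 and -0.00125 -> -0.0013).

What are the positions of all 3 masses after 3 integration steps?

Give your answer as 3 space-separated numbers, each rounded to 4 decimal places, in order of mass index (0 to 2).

Step 0: x=[2.0000 10.0000 13.0000] v=[0.0000 0.0000 0.0000]
Step 1: x=[3.5000 8.7500 13.2500] v=[6.0000 -5.0000 1.0000]
Step 2: x=[5.4375 7.3125 13.3750] v=[7.7500 -5.7500 0.5000]
Step 3: x=[6.4844 6.9219 12.9844] v=[4.1875 -1.5625 -1.5625]

Answer: 6.4844 6.9219 12.9844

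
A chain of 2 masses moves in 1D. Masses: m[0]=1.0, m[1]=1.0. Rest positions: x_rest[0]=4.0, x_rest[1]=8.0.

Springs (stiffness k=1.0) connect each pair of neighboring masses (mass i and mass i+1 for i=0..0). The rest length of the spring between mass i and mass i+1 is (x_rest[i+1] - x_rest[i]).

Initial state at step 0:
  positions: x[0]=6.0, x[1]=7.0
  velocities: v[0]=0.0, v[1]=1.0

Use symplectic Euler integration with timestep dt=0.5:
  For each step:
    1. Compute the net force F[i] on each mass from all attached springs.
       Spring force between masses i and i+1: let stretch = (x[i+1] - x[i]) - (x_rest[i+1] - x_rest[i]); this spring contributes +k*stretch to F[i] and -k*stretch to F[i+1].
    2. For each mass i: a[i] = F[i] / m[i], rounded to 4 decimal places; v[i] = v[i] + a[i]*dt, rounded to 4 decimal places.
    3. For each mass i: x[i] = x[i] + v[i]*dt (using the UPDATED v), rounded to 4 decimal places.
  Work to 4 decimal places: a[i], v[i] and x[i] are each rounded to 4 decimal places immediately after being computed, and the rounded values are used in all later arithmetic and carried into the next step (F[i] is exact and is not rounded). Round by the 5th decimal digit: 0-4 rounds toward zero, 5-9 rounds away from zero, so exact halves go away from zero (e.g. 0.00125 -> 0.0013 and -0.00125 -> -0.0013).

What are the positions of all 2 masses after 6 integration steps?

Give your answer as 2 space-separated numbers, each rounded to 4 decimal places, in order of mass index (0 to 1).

Answer: 6.3282 9.6719

Derivation:
Step 0: x=[6.0000 7.0000] v=[0.0000 1.0000]
Step 1: x=[5.2500 8.2500] v=[-1.5000 2.5000]
Step 2: x=[4.2500 9.7500] v=[-2.0000 3.0000]
Step 3: x=[3.6250 10.8750] v=[-1.2500 2.2500]
Step 4: x=[3.8125 11.1875] v=[0.3750 0.6250]
Step 5: x=[4.8438 10.6563] v=[2.0625 -1.0625]
Step 6: x=[6.3282 9.6719] v=[2.9688 -1.9688]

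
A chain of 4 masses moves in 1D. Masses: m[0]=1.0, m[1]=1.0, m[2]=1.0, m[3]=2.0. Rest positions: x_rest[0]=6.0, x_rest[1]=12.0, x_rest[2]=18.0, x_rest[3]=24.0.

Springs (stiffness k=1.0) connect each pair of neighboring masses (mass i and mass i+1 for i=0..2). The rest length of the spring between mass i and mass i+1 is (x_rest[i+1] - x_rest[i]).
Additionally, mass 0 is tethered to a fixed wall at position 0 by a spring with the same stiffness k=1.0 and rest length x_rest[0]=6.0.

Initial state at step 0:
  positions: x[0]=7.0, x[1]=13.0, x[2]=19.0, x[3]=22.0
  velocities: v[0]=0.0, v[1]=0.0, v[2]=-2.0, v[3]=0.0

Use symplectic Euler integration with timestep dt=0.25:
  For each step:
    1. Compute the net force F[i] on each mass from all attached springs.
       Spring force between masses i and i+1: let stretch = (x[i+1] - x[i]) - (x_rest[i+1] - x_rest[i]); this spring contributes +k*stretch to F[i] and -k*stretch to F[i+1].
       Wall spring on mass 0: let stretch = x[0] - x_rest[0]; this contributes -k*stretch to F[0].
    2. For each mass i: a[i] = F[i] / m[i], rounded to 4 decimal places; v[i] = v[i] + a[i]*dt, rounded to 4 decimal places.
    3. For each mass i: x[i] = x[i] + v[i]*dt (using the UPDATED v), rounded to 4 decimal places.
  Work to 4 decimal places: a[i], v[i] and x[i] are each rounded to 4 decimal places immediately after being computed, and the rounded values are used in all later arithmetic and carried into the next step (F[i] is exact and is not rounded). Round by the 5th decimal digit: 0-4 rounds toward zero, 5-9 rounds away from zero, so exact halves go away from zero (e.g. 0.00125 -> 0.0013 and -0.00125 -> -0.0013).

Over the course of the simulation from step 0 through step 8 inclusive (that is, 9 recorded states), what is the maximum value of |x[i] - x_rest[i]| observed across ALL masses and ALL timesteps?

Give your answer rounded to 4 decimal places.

Answer: 2.6328

Derivation:
Step 0: x=[7.0000 13.0000 19.0000 22.0000] v=[0.0000 0.0000 -2.0000 0.0000]
Step 1: x=[6.9375 13.0000 18.3125 22.0938] v=[-0.2500 0.0000 -2.7500 0.3750]
Step 2: x=[6.8203 12.9531 17.5293 22.2569] v=[-0.4688 -0.1875 -3.1328 0.6524]
Step 3: x=[6.6601 12.8089 16.7556 22.4598] v=[-0.6407 -0.5767 -3.0950 0.8115]
Step 4: x=[6.4680 12.5271 16.0917 22.6719] v=[-0.7685 -1.1272 -2.6556 0.8485]
Step 5: x=[6.2503 12.0894 15.6163 22.8659] v=[-0.8707 -1.7508 -1.9017 0.7760]
Step 6: x=[6.0069 11.5072 15.3736 23.0209] v=[-0.9735 -2.3289 -0.9710 0.6198]
Step 7: x=[5.7319 10.8229 15.3672 23.1244] v=[-1.1002 -2.7374 -0.0258 0.4139]
Step 8: x=[5.4168 10.1044 15.5616 23.1730] v=[-1.2604 -2.8741 0.7774 0.1943]
Max displacement = 2.6328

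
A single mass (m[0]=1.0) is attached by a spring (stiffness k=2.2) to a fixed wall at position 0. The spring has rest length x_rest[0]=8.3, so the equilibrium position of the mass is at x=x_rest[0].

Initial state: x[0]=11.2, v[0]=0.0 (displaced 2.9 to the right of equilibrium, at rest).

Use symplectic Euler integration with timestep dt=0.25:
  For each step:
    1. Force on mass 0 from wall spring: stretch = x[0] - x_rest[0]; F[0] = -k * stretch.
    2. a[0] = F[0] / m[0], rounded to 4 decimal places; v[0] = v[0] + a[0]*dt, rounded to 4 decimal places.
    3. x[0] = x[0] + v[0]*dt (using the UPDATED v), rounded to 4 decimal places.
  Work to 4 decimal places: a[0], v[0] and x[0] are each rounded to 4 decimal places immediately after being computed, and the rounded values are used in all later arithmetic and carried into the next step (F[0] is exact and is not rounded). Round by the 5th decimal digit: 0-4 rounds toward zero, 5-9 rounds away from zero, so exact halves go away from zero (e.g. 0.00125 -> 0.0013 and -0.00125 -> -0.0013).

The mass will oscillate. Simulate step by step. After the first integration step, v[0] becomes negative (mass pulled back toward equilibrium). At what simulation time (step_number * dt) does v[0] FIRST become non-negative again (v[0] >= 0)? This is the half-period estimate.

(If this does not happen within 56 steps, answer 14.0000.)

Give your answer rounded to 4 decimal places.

Answer: 2.2500

Derivation:
Step 0: x=[11.2000] v=[0.0000]
Step 1: x=[10.8013] v=[-1.5950]
Step 2: x=[10.0586] v=[-2.9707]
Step 3: x=[9.0741] v=[-3.9379]
Step 4: x=[7.9832] v=[-4.3637]
Step 5: x=[6.9358] v=[-4.1895]
Step 6: x=[6.0760] v=[-3.4392]
Step 7: x=[5.5220] v=[-2.2160]
Step 8: x=[5.3500] v=[-0.6881]
Step 9: x=[5.5836] v=[0.9344]
First v>=0 after going negative at step 9, time=2.2500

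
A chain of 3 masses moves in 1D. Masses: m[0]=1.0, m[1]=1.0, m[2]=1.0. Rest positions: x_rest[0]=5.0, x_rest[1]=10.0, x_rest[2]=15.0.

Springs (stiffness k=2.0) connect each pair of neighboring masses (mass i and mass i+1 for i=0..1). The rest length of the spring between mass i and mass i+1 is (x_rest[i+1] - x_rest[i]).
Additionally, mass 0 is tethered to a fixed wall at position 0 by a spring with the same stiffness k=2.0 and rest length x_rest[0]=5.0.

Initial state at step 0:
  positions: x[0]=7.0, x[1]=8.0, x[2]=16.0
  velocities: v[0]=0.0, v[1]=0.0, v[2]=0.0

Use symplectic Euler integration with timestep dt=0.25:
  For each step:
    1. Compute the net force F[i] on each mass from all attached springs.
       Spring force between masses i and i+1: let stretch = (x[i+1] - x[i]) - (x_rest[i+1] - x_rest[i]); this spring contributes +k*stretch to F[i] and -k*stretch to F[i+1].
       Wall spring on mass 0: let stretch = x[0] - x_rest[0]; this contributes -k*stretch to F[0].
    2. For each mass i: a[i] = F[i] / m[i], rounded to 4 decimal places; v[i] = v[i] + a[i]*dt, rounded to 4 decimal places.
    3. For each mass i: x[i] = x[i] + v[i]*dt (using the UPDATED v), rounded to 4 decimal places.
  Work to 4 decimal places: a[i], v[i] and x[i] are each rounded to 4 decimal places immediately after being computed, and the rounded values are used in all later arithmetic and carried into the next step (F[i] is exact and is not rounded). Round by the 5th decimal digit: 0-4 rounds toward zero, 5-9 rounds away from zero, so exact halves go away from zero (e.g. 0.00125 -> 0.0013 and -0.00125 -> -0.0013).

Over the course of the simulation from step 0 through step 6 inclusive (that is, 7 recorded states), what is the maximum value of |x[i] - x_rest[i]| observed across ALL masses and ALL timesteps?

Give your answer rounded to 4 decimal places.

Answer: 2.3252

Derivation:
Step 0: x=[7.0000 8.0000 16.0000] v=[0.0000 0.0000 0.0000]
Step 1: x=[6.2500 8.8750 15.6250] v=[-3.0000 3.5000 -1.5000]
Step 2: x=[5.0469 10.2656 15.0313] v=[-4.8125 5.5625 -2.3750]
Step 3: x=[3.8653 11.5996 14.4668] v=[-4.7266 5.3360 -2.2579]
Step 4: x=[3.1673 12.3252 14.1689] v=[-2.7921 2.9025 -1.1915]
Step 5: x=[3.2181 12.1366 14.2656] v=[0.2032 -0.7546 0.3867]
Step 6: x=[3.9815 11.0993 14.7212] v=[3.0534 -4.1494 1.8222]
Max displacement = 2.3252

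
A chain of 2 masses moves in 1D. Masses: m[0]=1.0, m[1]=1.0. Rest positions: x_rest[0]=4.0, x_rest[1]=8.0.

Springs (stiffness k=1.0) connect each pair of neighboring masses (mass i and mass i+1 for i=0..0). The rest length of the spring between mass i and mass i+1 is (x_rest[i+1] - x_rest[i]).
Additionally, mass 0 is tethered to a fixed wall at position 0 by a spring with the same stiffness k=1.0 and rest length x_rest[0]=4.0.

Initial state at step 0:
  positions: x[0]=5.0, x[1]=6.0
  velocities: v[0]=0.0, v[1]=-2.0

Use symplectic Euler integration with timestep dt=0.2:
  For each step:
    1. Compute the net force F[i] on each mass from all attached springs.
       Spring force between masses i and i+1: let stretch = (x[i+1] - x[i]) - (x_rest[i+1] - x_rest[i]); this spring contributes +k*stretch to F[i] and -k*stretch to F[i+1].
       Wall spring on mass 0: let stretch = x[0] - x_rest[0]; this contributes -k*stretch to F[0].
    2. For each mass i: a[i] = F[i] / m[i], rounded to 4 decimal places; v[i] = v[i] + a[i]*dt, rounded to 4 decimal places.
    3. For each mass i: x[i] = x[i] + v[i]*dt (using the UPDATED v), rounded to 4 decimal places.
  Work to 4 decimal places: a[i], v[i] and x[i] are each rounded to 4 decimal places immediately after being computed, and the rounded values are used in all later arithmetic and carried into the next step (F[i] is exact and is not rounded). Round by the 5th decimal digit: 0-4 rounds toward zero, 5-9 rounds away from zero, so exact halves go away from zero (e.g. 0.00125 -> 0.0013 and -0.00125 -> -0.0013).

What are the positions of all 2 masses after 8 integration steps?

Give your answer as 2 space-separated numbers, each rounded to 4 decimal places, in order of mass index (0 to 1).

Step 0: x=[5.0000 6.0000] v=[0.0000 -2.0000]
Step 1: x=[4.8400 5.7200] v=[-0.8000 -1.4000]
Step 2: x=[4.5216 5.5648] v=[-1.5920 -0.7760]
Step 3: x=[4.0641 5.5279] v=[-2.2877 -0.1846]
Step 4: x=[3.5025 5.5924] v=[-2.8078 0.3226]
Step 5: x=[2.8844 5.7333] v=[-3.0903 0.7046]
Step 6: x=[2.2649 5.9203] v=[-3.0974 0.9348]
Step 7: x=[1.7010 6.1210] v=[-2.8193 1.0037]
Step 8: x=[1.2459 6.3049] v=[-2.2755 0.9197]

Answer: 1.2459 6.3049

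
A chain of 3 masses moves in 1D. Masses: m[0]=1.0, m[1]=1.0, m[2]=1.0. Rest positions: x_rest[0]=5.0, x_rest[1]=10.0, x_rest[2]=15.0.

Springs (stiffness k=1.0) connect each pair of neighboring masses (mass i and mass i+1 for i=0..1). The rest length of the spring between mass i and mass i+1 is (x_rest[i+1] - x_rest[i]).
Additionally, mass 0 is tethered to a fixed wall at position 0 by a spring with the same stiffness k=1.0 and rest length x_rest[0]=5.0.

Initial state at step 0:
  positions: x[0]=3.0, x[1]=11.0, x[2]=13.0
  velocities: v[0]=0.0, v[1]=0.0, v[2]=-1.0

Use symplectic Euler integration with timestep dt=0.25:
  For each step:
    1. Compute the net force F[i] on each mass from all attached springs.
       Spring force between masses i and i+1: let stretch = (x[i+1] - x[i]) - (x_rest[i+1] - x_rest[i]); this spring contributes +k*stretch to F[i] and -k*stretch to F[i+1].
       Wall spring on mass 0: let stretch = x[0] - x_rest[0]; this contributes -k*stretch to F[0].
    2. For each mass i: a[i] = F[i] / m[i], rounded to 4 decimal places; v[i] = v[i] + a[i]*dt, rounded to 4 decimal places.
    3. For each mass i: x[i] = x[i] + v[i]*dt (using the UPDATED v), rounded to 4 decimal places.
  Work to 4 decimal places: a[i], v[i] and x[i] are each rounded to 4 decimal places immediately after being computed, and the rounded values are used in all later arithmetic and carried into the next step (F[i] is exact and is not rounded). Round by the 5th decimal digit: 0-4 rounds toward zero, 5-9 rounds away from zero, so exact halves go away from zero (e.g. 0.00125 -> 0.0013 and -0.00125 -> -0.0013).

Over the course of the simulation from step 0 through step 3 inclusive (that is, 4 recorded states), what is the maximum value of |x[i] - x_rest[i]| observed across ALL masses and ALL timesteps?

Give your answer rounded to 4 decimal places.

Answer: 2.0625

Derivation:
Step 0: x=[3.0000 11.0000 13.0000] v=[0.0000 0.0000 -1.0000]
Step 1: x=[3.3125 10.6250 12.9375] v=[1.2500 -1.5000 -0.2500]
Step 2: x=[3.8750 9.9375 13.0430] v=[2.2500 -2.7500 0.4219]
Step 3: x=[4.5742 9.0652 13.2669] v=[2.7969 -3.4893 0.8955]
Max displacement = 2.0625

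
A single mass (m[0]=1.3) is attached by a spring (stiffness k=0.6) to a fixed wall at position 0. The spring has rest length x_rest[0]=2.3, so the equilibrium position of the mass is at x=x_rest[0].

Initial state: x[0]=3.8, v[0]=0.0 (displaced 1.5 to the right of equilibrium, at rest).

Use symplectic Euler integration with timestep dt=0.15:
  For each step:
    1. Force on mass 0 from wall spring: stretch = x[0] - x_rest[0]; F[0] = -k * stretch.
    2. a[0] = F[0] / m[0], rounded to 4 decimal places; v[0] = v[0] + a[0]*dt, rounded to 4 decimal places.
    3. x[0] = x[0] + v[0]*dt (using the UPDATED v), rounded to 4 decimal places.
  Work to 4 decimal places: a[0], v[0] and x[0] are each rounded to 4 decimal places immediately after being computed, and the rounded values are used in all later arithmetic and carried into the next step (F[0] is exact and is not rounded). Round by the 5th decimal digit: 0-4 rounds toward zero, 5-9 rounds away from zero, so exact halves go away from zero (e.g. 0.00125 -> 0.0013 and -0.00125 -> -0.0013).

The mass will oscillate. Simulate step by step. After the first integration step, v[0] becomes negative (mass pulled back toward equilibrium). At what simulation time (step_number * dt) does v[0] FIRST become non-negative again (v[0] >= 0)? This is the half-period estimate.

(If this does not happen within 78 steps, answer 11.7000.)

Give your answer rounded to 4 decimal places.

Step 0: x=[3.8000] v=[0.0000]
Step 1: x=[3.7844] v=[-0.1038]
Step 2: x=[3.7534] v=[-0.2066]
Step 3: x=[3.7073] v=[-0.3072]
Step 4: x=[3.6466] v=[-0.4046]
Step 5: x=[3.5719] v=[-0.4978]
Step 6: x=[3.4840] v=[-0.5859]
Step 7: x=[3.3838] v=[-0.6679]
Step 8: x=[3.2724] v=[-0.7429]
Step 9: x=[3.1509] v=[-0.8102]
Step 10: x=[3.0205] v=[-0.8691]
Step 11: x=[2.8827] v=[-0.9190]
Step 12: x=[2.7388] v=[-0.9593]
Step 13: x=[2.5903] v=[-0.9897]
Step 14: x=[2.4388] v=[-1.0098]
Step 15: x=[2.2859] v=[-1.0194]
Step 16: x=[2.1331] v=[-1.0184]
Step 17: x=[1.9821] v=[-1.0069]
Step 18: x=[1.8344] v=[-0.9849]
Step 19: x=[1.6915] v=[-0.9527]
Step 20: x=[1.5549] v=[-0.9106]
Step 21: x=[1.4261] v=[-0.8590]
Step 22: x=[1.3063] v=[-0.7985]
Step 23: x=[1.1968] v=[-0.7297]
Step 24: x=[1.0988] v=[-0.6533]
Step 25: x=[1.0133] v=[-0.5701]
Step 26: x=[0.9412] v=[-0.4810]
Step 27: x=[0.8832] v=[-0.3869]
Step 28: x=[0.8399] v=[-0.2888]
Step 29: x=[0.8117] v=[-0.1877]
Step 30: x=[0.7990] v=[-0.0847]
Step 31: x=[0.8019] v=[0.0192]
First v>=0 after going negative at step 31, time=4.6500

Answer: 4.6500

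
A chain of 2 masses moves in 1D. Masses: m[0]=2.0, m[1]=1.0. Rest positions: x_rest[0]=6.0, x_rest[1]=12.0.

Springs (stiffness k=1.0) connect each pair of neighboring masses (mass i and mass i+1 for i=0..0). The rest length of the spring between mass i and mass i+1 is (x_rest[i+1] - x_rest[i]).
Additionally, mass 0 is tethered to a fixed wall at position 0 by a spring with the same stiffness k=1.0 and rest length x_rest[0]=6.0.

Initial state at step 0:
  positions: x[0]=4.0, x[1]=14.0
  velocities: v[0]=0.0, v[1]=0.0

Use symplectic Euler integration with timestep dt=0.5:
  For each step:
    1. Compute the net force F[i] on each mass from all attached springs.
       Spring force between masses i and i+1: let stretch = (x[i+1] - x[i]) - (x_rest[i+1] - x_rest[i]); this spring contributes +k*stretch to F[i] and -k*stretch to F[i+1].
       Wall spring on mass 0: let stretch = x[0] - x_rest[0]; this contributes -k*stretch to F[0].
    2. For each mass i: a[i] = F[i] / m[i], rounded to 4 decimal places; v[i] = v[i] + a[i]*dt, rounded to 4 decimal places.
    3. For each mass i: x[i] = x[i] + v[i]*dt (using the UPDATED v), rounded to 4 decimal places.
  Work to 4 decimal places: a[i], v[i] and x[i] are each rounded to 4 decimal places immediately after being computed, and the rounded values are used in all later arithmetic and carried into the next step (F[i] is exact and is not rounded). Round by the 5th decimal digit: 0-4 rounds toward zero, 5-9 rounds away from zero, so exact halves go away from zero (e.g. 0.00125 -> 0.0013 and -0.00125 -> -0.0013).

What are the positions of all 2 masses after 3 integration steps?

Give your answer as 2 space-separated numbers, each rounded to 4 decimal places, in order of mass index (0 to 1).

Step 0: x=[4.0000 14.0000] v=[0.0000 0.0000]
Step 1: x=[4.7500 13.0000] v=[1.5000 -2.0000]
Step 2: x=[5.9375 11.4375] v=[2.3750 -3.1250]
Step 3: x=[7.0703 10.0000] v=[2.2656 -2.8750]

Answer: 7.0703 10.0000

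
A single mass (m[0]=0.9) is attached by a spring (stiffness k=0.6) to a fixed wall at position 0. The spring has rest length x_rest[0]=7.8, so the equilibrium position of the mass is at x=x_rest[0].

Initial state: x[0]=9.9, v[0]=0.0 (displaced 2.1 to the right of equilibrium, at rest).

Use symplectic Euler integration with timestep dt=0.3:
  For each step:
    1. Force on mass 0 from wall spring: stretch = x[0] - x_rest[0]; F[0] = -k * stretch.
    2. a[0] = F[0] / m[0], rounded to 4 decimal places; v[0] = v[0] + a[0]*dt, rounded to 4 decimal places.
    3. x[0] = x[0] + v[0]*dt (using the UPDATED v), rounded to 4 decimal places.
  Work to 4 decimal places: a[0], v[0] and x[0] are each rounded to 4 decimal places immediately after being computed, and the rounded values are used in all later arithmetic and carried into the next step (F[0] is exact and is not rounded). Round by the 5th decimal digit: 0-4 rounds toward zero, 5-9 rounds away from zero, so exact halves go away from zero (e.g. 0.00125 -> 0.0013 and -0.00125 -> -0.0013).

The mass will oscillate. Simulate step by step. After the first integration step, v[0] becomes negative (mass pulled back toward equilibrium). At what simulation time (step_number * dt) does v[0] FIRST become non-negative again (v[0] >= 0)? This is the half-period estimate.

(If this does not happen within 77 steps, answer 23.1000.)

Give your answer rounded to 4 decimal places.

Step 0: x=[9.9000] v=[0.0000]
Step 1: x=[9.7740] v=[-0.4200]
Step 2: x=[9.5296] v=[-0.8148]
Step 3: x=[9.1814] v=[-1.1607]
Step 4: x=[8.7503] v=[-1.4370]
Step 5: x=[8.2622] v=[-1.6271]
Step 6: x=[7.7464] v=[-1.7195]
Step 7: x=[7.2338] v=[-1.7088]
Step 8: x=[6.7551] v=[-1.5956]
Step 9: x=[6.3391] v=[-1.3866]
Step 10: x=[6.0108] v=[-1.0944]
Step 11: x=[5.7898] v=[-0.7366]
Step 12: x=[5.6894] v=[-0.3346]
Step 13: x=[5.7157] v=[0.0875]
First v>=0 after going negative at step 13, time=3.9000

Answer: 3.9000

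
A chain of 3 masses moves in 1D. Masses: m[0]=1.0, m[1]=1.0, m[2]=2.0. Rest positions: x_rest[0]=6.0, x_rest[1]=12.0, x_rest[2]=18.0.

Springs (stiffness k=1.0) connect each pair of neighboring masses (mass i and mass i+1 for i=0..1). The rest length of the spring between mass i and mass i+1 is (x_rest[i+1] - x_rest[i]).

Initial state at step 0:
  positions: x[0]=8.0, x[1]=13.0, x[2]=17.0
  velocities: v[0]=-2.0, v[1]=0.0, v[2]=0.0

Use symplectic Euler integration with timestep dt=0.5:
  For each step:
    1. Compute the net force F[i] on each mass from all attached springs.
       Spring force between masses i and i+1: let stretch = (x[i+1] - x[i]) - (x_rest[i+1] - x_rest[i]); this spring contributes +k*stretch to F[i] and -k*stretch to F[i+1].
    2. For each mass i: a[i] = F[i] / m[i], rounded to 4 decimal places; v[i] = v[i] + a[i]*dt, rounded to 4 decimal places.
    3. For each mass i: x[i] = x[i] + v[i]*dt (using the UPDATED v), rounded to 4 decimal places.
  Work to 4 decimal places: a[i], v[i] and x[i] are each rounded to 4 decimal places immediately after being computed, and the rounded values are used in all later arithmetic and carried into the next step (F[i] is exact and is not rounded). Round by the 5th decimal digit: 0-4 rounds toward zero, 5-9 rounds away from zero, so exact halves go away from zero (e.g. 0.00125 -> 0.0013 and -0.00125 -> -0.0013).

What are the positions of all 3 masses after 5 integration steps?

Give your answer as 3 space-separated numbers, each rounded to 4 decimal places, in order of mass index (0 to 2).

Step 0: x=[8.0000 13.0000 17.0000] v=[-2.0000 0.0000 0.0000]
Step 1: x=[6.7500 12.7500 17.2500] v=[-2.5000 -0.5000 0.5000]
Step 2: x=[5.5000 12.1250 17.6875] v=[-2.5000 -1.2500 0.8750]
Step 3: x=[4.4063 11.2344 18.1797] v=[-2.1875 -1.7813 0.9844]
Step 4: x=[3.5196 10.3731 18.5538] v=[-1.7735 -1.7227 0.7481]
Step 5: x=[2.8462 9.8436 18.6553] v=[-1.3468 -1.0591 0.2029]

Answer: 2.8462 9.8436 18.6553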